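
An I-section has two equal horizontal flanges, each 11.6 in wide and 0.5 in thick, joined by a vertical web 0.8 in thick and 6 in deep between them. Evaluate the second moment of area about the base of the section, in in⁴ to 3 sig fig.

I_base ≈ 338 in⁴

Split into non-overlapping primitives; take the origin at the lower-left of the bounding box.
Bottom flange: 11.6 × 0.5, A = 5.8 in², y = 0.25 in, Ī = 0.12083 in⁴.
Web: 0.8 × 6, A = 4.8 in², y = 3.5 in, Ī = 14.4 in⁴.
Top flange: 11.6 × 0.5, A = 5.8 in², y = 6.75 in, Ī = 0.12083 in⁴.
Transfer each piece to the base of the section using Ī + A·d² with d = y − 0:
  bottom flange: d = 0.25 in → contributes +0.48333 in⁴
  web: d = 3.5 in → contributes +73.2 in⁴
  top flange: d = 6.75 in → contributes +264.38 in⁴
Total I = 338.07 in⁴.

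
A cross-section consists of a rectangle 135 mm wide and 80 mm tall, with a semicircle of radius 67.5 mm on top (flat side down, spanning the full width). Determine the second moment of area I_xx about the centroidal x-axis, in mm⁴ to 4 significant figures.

Break the section into simple shapes (no overlaps), measuring from the bottom-left corner of the bounding box.
Rectangular body: 135 × 80, A = 10 800 mm², y = 40 mm, Ī = 5 760 000 mm⁴.
Semicircular cap: semicircle r = 67.5, A = 7156.94 mm², y = 108.648 mm, Ī = 2 278 490 mm⁴.
Centroid: ȳ = ΣA·y / ΣA = 67.3604 mm.
Transfer each piece to the centroidal x-axis using Ī + A·d² with d = y − 67.3604:
  rectangular body: d = -27.3604 mm → contributes +13 844 781 mm⁴
  semicircular cap: d = 41.2875 mm → contributes +14 478 625 mm⁴
Total I = 28 323 406 mm⁴.

I_xx ≈ 2.832 × 10⁷ mm⁴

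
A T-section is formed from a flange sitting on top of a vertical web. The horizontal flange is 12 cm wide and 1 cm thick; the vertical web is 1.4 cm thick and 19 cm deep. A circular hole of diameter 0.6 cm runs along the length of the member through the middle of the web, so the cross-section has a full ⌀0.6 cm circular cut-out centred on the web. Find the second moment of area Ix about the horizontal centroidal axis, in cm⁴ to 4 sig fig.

Treat the section as a set of non-overlapping primitives; coordinates are from the bounding-box lower-left.
Flange: 12 × 1, A = 12 cm², y = 19.5 cm, Ī = 1 cm⁴.
Web: 1.4 × 19, A = 26.6 cm², y = 9.5 cm, Ī = 800.217 cm⁴.
Hole (subtracted): ⌀0.6, A = 0.282743 cm², y = 9.5 cm, Ī = 0.00636173 cm⁴.
Centroid: ȳ = ΣA·y / ΣA = 12.6317 cm.
Transfer each piece to the horizontal centroidal axis using Ī + A·d² with d = y − 12.6317:
  flange: d = 6.86825 cm → contributes +567.075 cm⁴
  web: d = -3.13175 cm → contributes +1061.11 cm⁴
  hole: d = -3.13175 cm → contributes −2.77947 cm⁴
Total I = 1625.4 cm⁴.

Ix ≈ 1625 cm⁴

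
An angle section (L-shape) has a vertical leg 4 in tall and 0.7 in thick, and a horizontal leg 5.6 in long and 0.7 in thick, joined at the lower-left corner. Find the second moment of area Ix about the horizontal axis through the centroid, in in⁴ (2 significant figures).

Ix ≈ 8.1 in⁴

Split into non-overlapping primitives; take the origin at the lower-left of the bounding box.
Vertical leg: 0.7 × 4, A = 2.8 in², y = 2 in, Ī = 3.733 in⁴.
Horizontal leg (remainder): 4.9 × 0.7, A = 3.43 in², y = 0.35 in, Ī = 0.1401 in⁴.
Centroid: ȳ = ΣA·y / ΣA = 1.092 in.
Transfer each piece to the horizontal axis through the centroid using Ī + A·d² with d = y − 1.092:
  vertical leg: d = 0.9084 in → contributes +6.044 in⁴
  horizontal leg (remainder): d = -0.7416 in → contributes +2.026 in⁴
Total I = 8.07 in⁴.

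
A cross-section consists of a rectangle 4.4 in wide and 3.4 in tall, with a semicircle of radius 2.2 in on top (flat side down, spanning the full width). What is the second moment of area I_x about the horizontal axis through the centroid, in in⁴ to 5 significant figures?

Decompose the section into non-overlapping parts with the origin at the bottom-left of its bounding rectangle.
Rectangular body: 4.4 × 3.4, A = 14.96 in², y = 1.7 in, Ī = 14.41147 in⁴.
Semicircular cap: semicircle r = 2.2, A = 7.602654 in², y = 4.333709 in, Ī = 2.571123 in⁴.
Centroid: ȳ = ΣA·y / ΣA = 2.587448 in.
Transfer each piece to the horizontal axis through the centroid using Ī + A·d² with d = y − 2.587448:
  rectangular body: d = -0.8874478 in → contributes +26.19342 in⁴
  semicircular cap: d = 1.746261 in → contributes +25.75487 in⁴
Total I = 51.94829 in⁴.

I_x ≈ 51.948 in⁴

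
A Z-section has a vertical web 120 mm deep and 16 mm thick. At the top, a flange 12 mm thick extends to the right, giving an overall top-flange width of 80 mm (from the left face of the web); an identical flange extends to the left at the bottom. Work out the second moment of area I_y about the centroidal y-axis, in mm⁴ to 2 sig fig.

I_y ≈ 3.0 × 10⁶ mm⁴

Split into non-overlapping primitives; take the origin at the lower-left of the bounding box.
Web: 16 × 120, A = 1 920 mm², x = 72 mm, Ī = 40 960 mm⁴.
Top flange (beyond web): 64 × 12, A = 768 mm², x = 112 mm, Ī = 262 144 mm⁴.
Bottom flange (beyond web): 64 × 12, A = 768 mm², x = 32 mm, Ī = 262 144 mm⁴.
Centroid: x̄ = ΣA·x / ΣA = 72 mm.
Transfer each piece to the centroidal y-axis using Ī + A·d² with d = x − 72:
  web: d = 0 mm → contributes +40 960 mm⁴
  top flange (beyond web): d = 40 mm → contributes +1 490 944 mm⁴
  bottom flange (beyond web): d = -40 mm → contributes +1 490 944 mm⁴
Total I = 3 022 848 mm⁴.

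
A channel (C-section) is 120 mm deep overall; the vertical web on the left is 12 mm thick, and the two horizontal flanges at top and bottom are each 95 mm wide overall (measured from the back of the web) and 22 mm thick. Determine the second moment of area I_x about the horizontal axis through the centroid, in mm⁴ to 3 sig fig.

Break the section into simple shapes (no overlaps), measuring from the bottom-left corner of the bounding box.
Web: 12 × 120, A = 1 440 mm², y = 60 mm, Ī = 1 728 000 mm⁴.
Top flange (beyond web): 83 × 22, A = 1 826 mm², y = 109 mm, Ī = 73 649 mm⁴.
Bottom flange (beyond web): 83 × 22, A = 1 826 mm², y = 11 mm, Ī = 73 649 mm⁴.
By symmetry the centroid is at mid-height, ȳ = 60 mm.
Transfer each piece to the horizontal axis through the centroid using Ī + A·d² with d = y − 60:
  web: d = 0 mm → contributes +1 728 000 mm⁴
  top flange (beyond web): d = 49 mm → contributes +4 457 875 mm⁴
  bottom flange (beyond web): d = -49 mm → contributes +4 457 875 mm⁴
Total I = 10 643 749 mm⁴.

I_x ≈ 1.06 × 10⁷ mm⁴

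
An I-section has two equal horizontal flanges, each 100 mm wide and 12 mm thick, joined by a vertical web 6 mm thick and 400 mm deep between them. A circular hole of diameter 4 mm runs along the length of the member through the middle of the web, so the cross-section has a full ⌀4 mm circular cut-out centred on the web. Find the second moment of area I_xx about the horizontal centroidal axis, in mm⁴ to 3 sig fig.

I_xx ≈ 1.34 × 10⁸ mm⁴

Decompose the section into non-overlapping parts with the origin at the bottom-left of its bounding rectangle.
Bottom flange: 100 × 12, A = 1 200 mm², y = 6 mm, Ī = 14 400 mm⁴.
Web: 6 × 400, A = 2 400 mm², y = 212 mm, Ī = 32 000 000 mm⁴.
Top flange: 100 × 12, A = 1 200 mm², y = 418 mm, Ī = 14 400 mm⁴.
Hole (subtracted): ⌀4, A = 12.566 mm², y = 212 mm, Ī = 12.566 mm⁴.
By symmetry the centroid is at mid-height, ȳ = 212 mm.
Transfer each piece to the horizontal centroidal axis using Ī + A·d² with d = y − 212:
  bottom flange: d = -206 mm → contributes +50 937 600 mm⁴
  web: d = 0 mm → contributes +32 000 000 mm⁴
  top flange: d = 206 mm → contributes +50 937 600 mm⁴
  hole: d = 0 mm → contributes −12.566 mm⁴
Total I = 133 875 187 mm⁴.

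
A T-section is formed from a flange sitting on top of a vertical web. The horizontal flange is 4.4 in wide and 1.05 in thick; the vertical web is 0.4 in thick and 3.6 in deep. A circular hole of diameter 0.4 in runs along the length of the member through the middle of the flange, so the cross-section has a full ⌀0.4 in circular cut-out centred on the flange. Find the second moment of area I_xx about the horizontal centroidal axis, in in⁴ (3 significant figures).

I_xx ≈ 7.87 in⁴

Break the section into simple shapes (no overlaps), measuring from the bottom-left corner of the bounding box.
Flange: 4.4 × 1.05, A = 4.62 in², y = 4.125 in, Ī = 0.42446 in⁴.
Web: 0.4 × 3.6, A = 1.44 in², y = 1.8 in, Ī = 1.5552 in⁴.
Hole (subtracted): ⌀0.4, A = 0.12566 in², y = 4.125 in, Ī = 0.0012566 in⁴.
Centroid: ȳ = ΣA·y / ΣA = 3.5608 in.
Transfer each piece to the horizontal centroidal axis using Ī + A·d² with d = y − 3.5608:
  flange: d = 0.56417 in → contributes +1.895 in⁴
  web: d = -1.7608 in → contributes +6.0199 in⁴
  hole: d = 0.56417 in → contributes −0.041254 in⁴
Total I = 7.8737 in⁴.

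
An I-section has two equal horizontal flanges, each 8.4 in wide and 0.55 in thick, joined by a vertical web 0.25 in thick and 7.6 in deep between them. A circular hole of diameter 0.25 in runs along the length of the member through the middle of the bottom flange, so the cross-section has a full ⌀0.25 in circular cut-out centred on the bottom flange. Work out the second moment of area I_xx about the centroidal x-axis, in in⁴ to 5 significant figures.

Decompose the section into non-overlapping parts with the origin at the bottom-left of its bounding rectangle.
Bottom flange: 8.4 × 0.55, A = 4.62 in², y = 0.275 in, Ī = 0.1164625 in⁴.
Web: 0.25 × 7.6, A = 1.9 in², y = 4.35 in, Ī = 9.145333 in⁴.
Top flange: 8.4 × 0.55, A = 4.62 in², y = 8.425 in, Ī = 0.1164625 in⁴.
Hole (subtracted): ⌀0.25, A = 0.04908739 in², y = 0.275 in, Ī = 0.0001917476 in⁴.
Centroid: ȳ = ΣA·y / ΣA = 4.368036 in.
Transfer each piece to the centroidal x-axis using Ī + A·d² with d = y − 4.368036:
  bottom flange: d = -4.093036 in → contributes +77.51505 in⁴
  web: d = -0.01803558 in → contributes +9.145951 in⁴
  top flange: d = 4.056964 in → contributes +76.15686 in⁴
  hole: d = -4.093036 in → contributes −0.8225498 in⁴
Total I = 161.9953 in⁴.

I_xx ≈ 162.00 in⁴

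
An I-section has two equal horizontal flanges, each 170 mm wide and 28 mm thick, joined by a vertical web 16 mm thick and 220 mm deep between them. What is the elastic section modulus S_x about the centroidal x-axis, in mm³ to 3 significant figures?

Split into non-overlapping primitives; take the origin at the lower-left of the bounding box.
Bottom flange: 170 × 28, A = 4 760 mm², y = 14 mm, Ī = 310 987 mm⁴.
Web: 16 × 220, A = 3 520 mm², y = 138 mm, Ī = 14 197 333 mm⁴.
Top flange: 170 × 28, A = 4 760 mm², y = 262 mm, Ī = 310 987 mm⁴.
By symmetry the centroid is at mid-height, ȳ = 138 mm.
Transfer each piece to the centroidal x-axis using Ī + A·d² with d = y − 138:
  bottom flange: d = -124 mm → contributes +73 500 747 mm⁴
  web: d = 0 mm → contributes +14 197 333 mm⁴
  top flange: d = 124 mm → contributes +73 500 747 mm⁴
Total I = 161 198 827 mm⁴.
Extreme fibre distance c = 138 mm; S = I/c = 1 168 107 mm³.

S_x ≈ 1.17 × 10⁶ mm³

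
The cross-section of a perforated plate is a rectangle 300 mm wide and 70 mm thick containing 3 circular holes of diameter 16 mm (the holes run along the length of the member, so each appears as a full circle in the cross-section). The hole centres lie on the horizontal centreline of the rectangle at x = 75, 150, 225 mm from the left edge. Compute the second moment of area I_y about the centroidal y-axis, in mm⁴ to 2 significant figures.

I_y ≈ 1.6 × 10⁸ mm⁴

Treat the section as a set of non-overlapping primitives; coordinates are from the bounding-box lower-left.
Plate: 300 × 70, A = 21 000 mm², x = 150 mm, Ī = 157 500 000 mm⁴.
Hole 1 (subtracted): ⌀16, A = 201.1 mm², x = 75 mm, Ī = 3 217 mm⁴.
Hole 2 (subtracted): ⌀16, A = 201.1 mm², x = 150 mm, Ī = 3 217 mm⁴.
Hole 3 (subtracted): ⌀16, A = 201.1 mm², x = 225 mm, Ī = 3 217 mm⁴.
By symmetry the centroid is at mid-width, x̄ = 150 mm.
Transfer each piece to the centroidal y-axis using Ī + A·d² with d = x − 150:
  plate: d = 0 mm → contributes +157 500 000 mm⁴
  hole 1: d = -75 mm → contributes −1 134 190 mm⁴
  hole 2: d = 0 mm → contributes −3 217 mm⁴
  hole 3: d = 75 mm → contributes −1 134 190 mm⁴
Total I = 155 228 402 mm⁴.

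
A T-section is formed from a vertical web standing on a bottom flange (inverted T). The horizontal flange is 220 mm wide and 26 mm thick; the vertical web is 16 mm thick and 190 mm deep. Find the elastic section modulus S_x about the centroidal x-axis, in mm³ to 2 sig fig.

Treat the section as a set of non-overlapping primitives; coordinates are from the bounding-box lower-left.
Flange: 220 × 26, A = 5 720 mm², y = 13 mm, Ī = 322 227 mm⁴.
Web: 16 × 190, A = 3 040 mm², y = 121 mm, Ī = 9 145 333 mm⁴.
Centroid: ȳ = ΣA·y / ΣA = 50.48 mm.
Transfer each piece to the centroidal x-axis using Ī + A·d² with d = y − 50.48:
  flange: d = -37.48 mm → contributes +8 357 164 mm⁴
  web: d = 70.52 mm → contributes +24 263 702 mm⁴
Total I = 32 620 866 mm⁴.
Extreme fibre distance c = 165.5 mm; S = I/c = 197 080 mm³.

S_x ≈ 2.0 × 10⁵ mm³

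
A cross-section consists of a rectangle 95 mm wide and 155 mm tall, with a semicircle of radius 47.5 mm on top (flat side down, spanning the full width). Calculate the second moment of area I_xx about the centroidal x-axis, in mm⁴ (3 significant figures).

I_xx ≈ 5.73 × 10⁷ mm⁴

Decompose the section into non-overlapping parts with the origin at the bottom-left of its bounding rectangle.
Rectangular body: 95 × 155, A = 14 725 mm², y = 77.5 mm, Ī = 29 480 677 mm⁴.
Semicircular cap: semicircle r = 47.5, A = 3544.1 mm², y = 175.16 mm, Ī = 558 736 mm⁴.
Centroid: ȳ = ΣA·y / ΣA = 96.445 mm.
Transfer each piece to the centroidal x-axis using Ī + A·d² with d = y − 96.445:
  rectangular body: d = -18.945 mm → contributes +34 765 919 mm⁴
  semicircular cap: d = 78.714 mm → contributes +22 517 762 mm⁴
Total I = 57 283 681 mm⁴.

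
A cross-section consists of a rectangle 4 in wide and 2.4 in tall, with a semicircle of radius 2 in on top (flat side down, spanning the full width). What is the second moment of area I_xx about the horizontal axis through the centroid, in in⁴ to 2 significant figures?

Break the section into simple shapes (no overlaps), measuring from the bottom-left corner of the bounding box.
Rectangular body: 4 × 2.4, A = 9.6 in², y = 1.2 in, Ī = 4.608 in⁴.
Semicircular cap: semicircle r = 2, A = 6.283 in², y = 3.249 in, Ī = 1.756 in⁴.
Centroid: ȳ = ΣA·y / ΣA = 2.01 in.
Transfer each piece to the horizontal axis through the centroid using Ī + A·d² with d = y − 2.01:
  rectangular body: d = -0.8105 in → contributes +10.91 in⁴
  semicircular cap: d = 1.238 in → contributes +11.39 in⁴
Total I = 22.31 in⁴.

I_xx ≈ 22 in⁴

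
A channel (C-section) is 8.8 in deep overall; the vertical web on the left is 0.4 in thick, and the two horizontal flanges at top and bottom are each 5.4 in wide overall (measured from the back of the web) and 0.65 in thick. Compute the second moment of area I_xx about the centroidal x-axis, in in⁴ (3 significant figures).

Split into non-overlapping primitives; take the origin at the lower-left of the bounding box.
Web: 0.4 × 8.8, A = 3.52 in², y = 4.4 in, Ī = 22.716 in⁴.
Top flange (beyond web): 5 × 0.65, A = 3.25 in², y = 8.475 in, Ī = 0.11443 in⁴.
Bottom flange (beyond web): 5 × 0.65, A = 3.25 in², y = 0.325 in, Ī = 0.11443 in⁴.
By symmetry the centroid is at mid-height, ȳ = 4.4 in.
Transfer each piece to the centroidal x-axis using Ī + A·d² with d = y − 4.4:
  web: d = 0 in → contributes +22.716 in⁴
  top flange (beyond web): d = 4.075 in → contributes +54.083 in⁴
  bottom flange (beyond web): d = -4.075 in → contributes +54.083 in⁴
Total I = 130.88 in⁴.

I_xx ≈ 131 in⁴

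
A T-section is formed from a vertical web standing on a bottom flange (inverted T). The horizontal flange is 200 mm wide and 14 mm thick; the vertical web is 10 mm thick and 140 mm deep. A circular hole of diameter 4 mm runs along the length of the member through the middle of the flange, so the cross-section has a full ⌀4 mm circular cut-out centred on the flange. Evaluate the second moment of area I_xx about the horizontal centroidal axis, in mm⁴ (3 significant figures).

I_xx ≈ 7.86 × 10⁶ mm⁴

Break the section into simple shapes (no overlaps), measuring from the bottom-left corner of the bounding box.
Flange: 200 × 14, A = 2 800 mm², y = 7 mm, Ī = 45 733 mm⁴.
Web: 10 × 140, A = 1 400 mm², y = 84 mm, Ī = 2 286 667 mm⁴.
Hole (subtracted): ⌀4, A = 12.566 mm², y = 7 mm, Ī = 12.566 mm⁴.
Centroid: ȳ = ΣA·y / ΣA = 32.744 mm.
Transfer each piece to the horizontal centroidal axis using Ī + A·d² with d = y − 32.744:
  flange: d = -25.744 mm → contributes +1 901 399 mm⁴
  web: d = 51.256 mm → contributes +5 964 759 mm⁴
  hole: d = -25.744 mm → contributes −8340.8 mm⁴
Total I = 7 857 817 mm⁴.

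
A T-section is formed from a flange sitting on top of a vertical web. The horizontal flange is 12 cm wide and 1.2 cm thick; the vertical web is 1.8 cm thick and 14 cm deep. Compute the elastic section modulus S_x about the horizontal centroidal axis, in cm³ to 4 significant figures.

S_x ≈ 96.54 cm³

Break the section into simple shapes (no overlaps), measuring from the bottom-left corner of the bounding box.
Flange: 12 × 1.2, A = 14.4 cm², y = 14.6 cm, Ī = 1.728 cm⁴.
Web: 1.8 × 14, A = 25.2 cm², y = 7 cm, Ī = 411.6 cm⁴.
Centroid: ȳ = ΣA·y / ΣA = 9.76364 cm.
Transfer each piece to the horizontal centroidal axis using Ī + A·d² with d = y − 9.76364:
  flange: d = 4.83636 cm → contributes +338.55 cm⁴
  web: d = -2.76364 cm → contributes +604.07 cm⁴
Total I = 942.62 cm⁴.
Extreme fibre distance c = 9.76364 cm; S = I/c = 96.5439 cm³.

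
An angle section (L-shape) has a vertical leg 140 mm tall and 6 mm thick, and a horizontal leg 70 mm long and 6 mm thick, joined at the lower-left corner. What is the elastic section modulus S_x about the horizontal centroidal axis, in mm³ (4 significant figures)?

Break the section into simple shapes (no overlaps), measuring from the bottom-left corner of the bounding box.
Vertical leg: 6 × 140, A = 840 mm², y = 70 mm, Ī = 1 372 000 mm⁴.
Horizontal leg (remainder): 64 × 6, A = 384 mm², y = 3 mm, Ī = 1 152 mm⁴.
Centroid: ȳ = ΣA·y / ΣA = 48.9804 mm.
Transfer each piece to the horizontal centroidal axis using Ī + A·d² with d = y − 48.9804:
  vertical leg: d = 21.0196 mm → contributes +1 743 132 mm⁴
  horizontal leg (remainder): d = -45.9804 mm → contributes +813 003 mm⁴
Total I = 2 556 136 mm⁴.
Extreme fibre distance c = 91.0196 mm; S = I/c = 28083.4 mm³.

S_x ≈ 2.808 × 10⁴ mm³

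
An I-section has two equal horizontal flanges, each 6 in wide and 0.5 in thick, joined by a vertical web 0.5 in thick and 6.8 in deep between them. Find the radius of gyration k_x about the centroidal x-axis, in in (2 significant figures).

Split into non-overlapping primitives; take the origin at the lower-left of the bounding box.
Bottom flange: 6 × 0.5, A = 3 in², y = 0.25 in, Ī = 0.0625 in⁴.
Web: 0.5 × 6.8, A = 3.4 in², y = 3.9 in, Ī = 13.1 in⁴.
Top flange: 6 × 0.5, A = 3 in², y = 7.55 in, Ī = 0.0625 in⁴.
By symmetry the centroid is at mid-height, ȳ = 3.9 in.
Transfer each piece to the centroidal x-axis using Ī + A·d² with d = y − 3.9:
  bottom flange: d = -3.65 in → contributes +40.03 in⁴
  web: d = 0 in → contributes +13.1 in⁴
  top flange: d = 3.65 in → contributes +40.03 in⁴
Total I = 93.16 in⁴.
Radius of gyration: k = √(I/A) = √(93.16 / 9.4) = 3.148 in.

k_x ≈ 3.1 in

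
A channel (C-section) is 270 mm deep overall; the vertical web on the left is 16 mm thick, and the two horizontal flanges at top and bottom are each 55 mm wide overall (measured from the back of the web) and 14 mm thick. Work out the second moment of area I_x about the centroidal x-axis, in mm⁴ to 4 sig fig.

Decompose the section into non-overlapping parts with the origin at the bottom-left of its bounding rectangle.
Web: 16 × 270, A = 4 320 mm², y = 135 mm, Ī = 26 244 000 mm⁴.
Top flange (beyond web): 39 × 14, A = 546 mm², y = 263 mm, Ī = 8 918 mm⁴.
Bottom flange (beyond web): 39 × 14, A = 546 mm², y = 7 mm, Ī = 8 918 mm⁴.
By symmetry the centroid is at mid-height, ȳ = 135 mm.
Transfer each piece to the centroidal x-axis using Ī + A·d² with d = y − 135:
  web: d = 0 mm → contributes +26 244 000 mm⁴
  top flange (beyond web): d = 128 mm → contributes +8 954 582 mm⁴
  bottom flange (beyond web): d = -128 mm → contributes +8 954 582 mm⁴
Total I = 44 153 164 mm⁴.

I_x ≈ 4.415 × 10⁷ mm⁴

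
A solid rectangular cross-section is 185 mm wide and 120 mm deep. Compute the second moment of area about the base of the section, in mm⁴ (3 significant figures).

I_base ≈ 1.07 × 10⁸ mm⁴

The section: 185 × 120, A = 22 200 mm², y = 60 mm, Ī = 26 640 000 mm⁴.
Transfer it to a horizontal axis along the bottom face using Ī + A·d² with d = y − 0:
  the section: d = 60 mm → contributes +106 560 000 mm⁴
Total I = 106 560 000 mm⁴.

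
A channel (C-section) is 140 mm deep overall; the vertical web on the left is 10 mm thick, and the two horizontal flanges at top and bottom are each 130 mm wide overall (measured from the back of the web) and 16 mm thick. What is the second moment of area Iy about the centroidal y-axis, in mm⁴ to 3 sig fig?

Decompose the section into non-overlapping parts with the origin at the bottom-left of its bounding rectangle.
Web: 10 × 140, A = 1 400 mm², x = 5 mm, Ī = 11 667 mm⁴.
Top flange (beyond web): 120 × 16, A = 1 920 mm², x = 70 mm, Ī = 2 304 000 mm⁴.
Bottom flange (beyond web): 120 × 16, A = 1 920 mm², x = 70 mm, Ī = 2 304 000 mm⁴.
Centroid: x̄ = ΣA·x / ΣA = 52.634 mm.
Transfer each piece to the centroidal y-axis using Ī + A·d² with d = x − 52.634:
  web: d = -47.634 mm → contributes +3 188 209 mm⁴
  top flange (beyond web): d = 17.366 mm → contributes +2 883 057 mm⁴
  bottom flange (beyond web): d = 17.366 mm → contributes +2 883 057 mm⁴
Total I = 8 954 323 mm⁴.

Iy ≈ 8.95 × 10⁶ mm⁴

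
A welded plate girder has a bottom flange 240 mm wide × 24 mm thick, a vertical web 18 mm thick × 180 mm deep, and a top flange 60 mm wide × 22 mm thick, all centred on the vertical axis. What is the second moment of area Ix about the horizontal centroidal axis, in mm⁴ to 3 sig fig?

Ix ≈ 6.25 × 10⁷ mm⁴

Decompose the section into non-overlapping parts with the origin at the bottom-left of its bounding rectangle.
Bottom plate: 240 × 24, A = 5 760 mm², y = 12 mm, Ī = 276 480 mm⁴.
Web plate: 18 × 180, A = 3 240 mm², y = 114 mm, Ī = 8 748 000 mm⁴.
Top plate: 60 × 22, A = 1 320 mm², y = 215 mm, Ī = 53 240 mm⁴.
Centroid: ȳ = ΣA·y / ΣA = 69.988 mm.
Transfer each piece to the horizontal centroidal axis using Ī + A·d² with d = y − 69.988:
  bottom plate: d = -57.988 mm → contributes +19 645 351 mm⁴
  web plate: d = 44.012 mm → contributes +15 023 956 mm⁴
  top plate: d = 145.01 mm → contributes +27 810 691 mm⁴
Total I = 62 479 999 mm⁴.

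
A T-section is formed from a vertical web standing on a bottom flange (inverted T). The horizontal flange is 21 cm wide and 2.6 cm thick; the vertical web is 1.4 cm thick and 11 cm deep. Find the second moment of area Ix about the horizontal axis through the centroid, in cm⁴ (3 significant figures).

Ix ≈ 741 cm⁴

Split into non-overlapping primitives; take the origin at the lower-left of the bounding box.
Flange: 21 × 2.6, A = 54.6 cm², y = 1.3 cm, Ī = 30.758 cm⁴.
Web: 1.4 × 11, A = 15.4 cm², y = 8.1 cm, Ī = 155.28 cm⁴.
Centroid: ȳ = ΣA·y / ΣA = 2.796 cm.
Transfer each piece to the horizontal axis through the centroid using Ī + A·d² with d = y − 2.796:
  flange: d = -1.496 cm → contributes +152.95 cm⁴
  web: d = 5.304 cm → contributes +588.52 cm⁴
Total I = 741.48 cm⁴.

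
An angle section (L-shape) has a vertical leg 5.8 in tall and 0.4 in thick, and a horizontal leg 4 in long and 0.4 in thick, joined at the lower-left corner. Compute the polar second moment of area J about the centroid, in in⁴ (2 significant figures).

J ≈ 18 in⁴

Treat the section as a set of non-overlapping primitives; coordinates are from the bounding-box lower-left.
Vertical leg: 0.4 × 5.8, A = 2.32 in², y = 2.9 in, Ī = 6.504 in⁴.
Horizontal leg (remainder): 3.6 × 0.4, A = 1.44 in², y = 0.2 in, Ī = 0.0192 in⁴.
Centroid: ȳ = ΣA·y / ΣA = 1.866 in.
Transfer each piece to the centroidal x-axis using Ī + A·d² with d = y − 1.866:
  vertical leg: d = 1.034 in → contributes +8.984 in⁴
  horizontal leg (remainder): d = -1.666 in → contributes +4.016 in⁴
Total I = 13 in⁴.
For the y-axis: x̄ = 0.966 in.
Repeating about the centroidal y-axis gives I_y = 5.14 in⁴.
Polar second moment: J = I_x + I_y = 18.14 in⁴.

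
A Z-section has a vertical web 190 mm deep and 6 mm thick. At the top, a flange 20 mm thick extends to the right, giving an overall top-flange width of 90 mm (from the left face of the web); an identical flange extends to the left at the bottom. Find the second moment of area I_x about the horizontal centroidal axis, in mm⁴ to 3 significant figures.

Treat the section as a set of non-overlapping primitives; coordinates are from the bounding-box lower-left.
Web: 6 × 190, A = 1 140 mm², y = 95 mm, Ī = 3 429 500 mm⁴.
Top flange (beyond web): 84 × 20, A = 1 680 mm², y = 180 mm, Ī = 56 000 mm⁴.
Bottom flange (beyond web): 84 × 20, A = 1 680 mm², y = 10 mm, Ī = 56 000 mm⁴.
Centroid: ȳ = ΣA·y / ΣA = 95 mm.
Transfer each piece to the horizontal centroidal axis using Ī + A·d² with d = y − 95:
  web: d = 0 mm → contributes +3 429 500 mm⁴
  top flange (beyond web): d = 85 mm → contributes +12 194 000 mm⁴
  bottom flange (beyond web): d = -85 mm → contributes +12 194 000 mm⁴
Total I = 27 817 500 mm⁴.

I_x ≈ 2.78 × 10⁷ mm⁴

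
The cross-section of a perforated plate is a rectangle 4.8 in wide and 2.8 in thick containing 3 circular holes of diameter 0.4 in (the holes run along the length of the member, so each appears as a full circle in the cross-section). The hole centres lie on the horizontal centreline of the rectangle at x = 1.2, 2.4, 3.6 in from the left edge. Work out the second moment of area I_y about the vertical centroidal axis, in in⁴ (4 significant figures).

Decompose the section into non-overlapping parts with the origin at the bottom-left of its bounding rectangle.
Plate: 4.8 × 2.8, A = 13.44 in², x = 2.4 in, Ī = 25.8048 in⁴.
Hole 1 (subtracted): ⌀0.4, A = 0.125664 in², x = 1.2 in, Ī = 0.00125664 in⁴.
Hole 2 (subtracted): ⌀0.4, A = 0.125664 in², x = 2.4 in, Ī = 0.00125664 in⁴.
Hole 3 (subtracted): ⌀0.4, A = 0.125664 in², x = 3.6 in, Ī = 0.00125664 in⁴.
By symmetry the centroid is at mid-width, x̄ = 2.4 in.
Transfer each piece to the vertical centroidal axis using Ī + A·d² with d = x − 2.4:
  plate: d = 0 in → contributes +25.8048 in⁴
  hole 1: d = -1.2 in → contributes −0.182212 in⁴
  hole 2: d = 0 in → contributes −0.00125664 in⁴
  hole 3: d = 1.2 in → contributes −0.182212 in⁴
Total I = 25.4391 in⁴.

I_y ≈ 25.44 in⁴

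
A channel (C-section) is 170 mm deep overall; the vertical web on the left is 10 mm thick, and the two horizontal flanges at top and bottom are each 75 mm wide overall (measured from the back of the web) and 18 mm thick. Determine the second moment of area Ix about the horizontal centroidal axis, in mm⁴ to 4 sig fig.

Ix ≈ 1.767 × 10⁷ mm⁴

Decompose the section into non-overlapping parts with the origin at the bottom-left of its bounding rectangle.
Web: 10 × 170, A = 1 700 mm², y = 85 mm, Ī = 4 094 167 mm⁴.
Top flange (beyond web): 65 × 18, A = 1 170 mm², y = 161 mm, Ī = 31 590 mm⁴.
Bottom flange (beyond web): 65 × 18, A = 1 170 mm², y = 9 mm, Ī = 31 590 mm⁴.
By symmetry the centroid is at mid-height, ȳ = 85 mm.
Transfer each piece to the horizontal centroidal axis using Ī + A·d² with d = y − 85:
  web: d = 0 mm → contributes +4 094 167 mm⁴
  top flange (beyond web): d = 76 mm → contributes +6 789 510 mm⁴
  bottom flange (beyond web): d = -76 mm → contributes +6 789 510 mm⁴
Total I = 17 673 187 mm⁴.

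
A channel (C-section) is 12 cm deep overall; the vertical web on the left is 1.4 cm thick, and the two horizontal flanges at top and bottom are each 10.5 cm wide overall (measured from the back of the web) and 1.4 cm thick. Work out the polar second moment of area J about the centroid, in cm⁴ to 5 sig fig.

Decompose the section into non-overlapping parts with the origin at the bottom-left of its bounding rectangle.
Web: 1.4 × 12, A = 16.8 cm², y = 6 cm, Ī = 201.6 cm⁴.
Top flange (beyond web): 9.1 × 1.4, A = 12.74 cm², y = 11.3 cm, Ī = 2.080867 cm⁴.
Bottom flange (beyond web): 9.1 × 1.4, A = 12.74 cm², y = 0.7 cm, Ī = 2.080867 cm⁴.
By symmetry the centroid is at mid-height, ȳ = 6 cm.
Transfer each piece to the centroidal x-axis using Ī + A·d² with d = y − 6:
  web: d = 0 cm → contributes +201.6 cm⁴
  top flange (beyond web): d = 5.3 cm → contributes +359.9475 cm⁴
  bottom flange (beyond web): d = -5.3 cm → contributes +359.9475 cm⁴
Total I = 921.4949 cm⁴.
For the y-axis: x̄ = 3.863907 cm.
Repeating about the centroidal y-axis gives I_y = 457.6339 cm⁴.
Polar second moment: J = I_x + I_y = 1379.129 cm⁴.

J ≈ 1379.1 cm⁴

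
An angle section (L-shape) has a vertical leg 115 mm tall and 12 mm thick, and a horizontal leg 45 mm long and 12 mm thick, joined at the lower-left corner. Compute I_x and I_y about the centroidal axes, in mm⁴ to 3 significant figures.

I_x ≈ 2.34 × 10⁶ mm⁴, I_y ≈ 2.08 × 10⁵ mm⁴

Split into non-overlapping primitives; take the origin at the lower-left of the bounding box.
Vertical leg: 12 × 115, A = 1 380 mm², y = 57.5 mm, Ī = 1 520 875 mm⁴.
Horizontal leg (remainder): 33 × 12, A = 396 mm², y = 6 mm, Ī = 4 752 mm⁴.
Centroid: ȳ = ΣA·y / ΣA = 46.017 mm.
Transfer each piece to the centroidal x-axis using Ī + A·d² with d = y − 46.017:
  vertical leg: d = 11.483 mm → contributes +1 702 844 mm⁴
  horizontal leg (remainder): d = -40.017 mm → contributes +638 887 mm⁴
Total I = 2 341 731 mm⁴.
For the y-axis: x̄ = 11.017 mm.
Repeating about the centroidal y-axis gives I_y = 208 271 mm⁴.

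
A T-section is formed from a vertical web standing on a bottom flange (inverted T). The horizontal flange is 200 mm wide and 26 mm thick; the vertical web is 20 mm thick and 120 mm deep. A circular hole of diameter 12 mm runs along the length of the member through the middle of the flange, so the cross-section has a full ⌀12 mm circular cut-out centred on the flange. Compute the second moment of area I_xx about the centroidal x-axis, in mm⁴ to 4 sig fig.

I_xx ≈ 1.186 × 10⁷ mm⁴

Split into non-overlapping primitives; take the origin at the lower-left of the bounding box.
Flange: 200 × 26, A = 5 200 mm², y = 13 mm, Ī = 292 933 mm⁴.
Web: 20 × 120, A = 2 400 mm², y = 86 mm, Ī = 2 880 000 mm⁴.
Hole (subtracted): ⌀12, A = 113.097 mm², y = 13 mm, Ī = 1017.88 mm⁴.
Centroid: ȳ = ΣA·y / ΣA = 36.4009 mm.
Transfer each piece to the centroidal x-axis using Ī + A·d² with d = y − 36.4009:
  flange: d = -23.4009 mm → contributes +3 140 456 mm⁴
  web: d = 49.5991 mm → contributes +8 784 178 mm⁴
  hole: d = -23.4009 mm → contributes −62 950 mm⁴
Total I = 11 861 684 mm⁴.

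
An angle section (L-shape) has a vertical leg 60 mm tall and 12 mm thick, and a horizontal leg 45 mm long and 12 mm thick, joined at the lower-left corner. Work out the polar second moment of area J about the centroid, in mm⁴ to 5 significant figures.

Break the section into simple shapes (no overlaps), measuring from the bottom-left corner of the bounding box.
Vertical leg: 12 × 60, A = 720 mm², y = 30 mm, Ī = 216 000 mm⁴.
Horizontal leg (remainder): 33 × 12, A = 396 mm², y = 6 mm, Ī = 4 752 mm⁴.
Centroid: ȳ = ΣA·y / ΣA = 21.48387 mm.
Transfer each piece to the centroidal x-axis using Ī + A·d² with d = y − 21.48387:
  vertical leg: d = 8.516129 mm → contributes +268217.6 mm⁴
  horizontal leg (remainder): d = -15.48387 mm → contributes +99693.1 mm⁴
Total I = 367910.7 mm⁴.
For the y-axis: x̄ = 13.98387 mm.
Repeating about the centroidal y-axis gives I_y = 173915.7 mm⁴.
Polar second moment: J = I_x + I_y = 541826.4 mm⁴.

J ≈ 5.4183 × 10⁵ mm⁴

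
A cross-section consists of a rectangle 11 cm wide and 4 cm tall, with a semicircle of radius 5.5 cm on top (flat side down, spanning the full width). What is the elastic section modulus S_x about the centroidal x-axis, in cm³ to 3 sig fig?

Split into non-overlapping primitives; take the origin at the lower-left of the bounding box.
Rectangular body: 11 × 4, A = 44 cm², y = 2 cm, Ī = 58.667 cm⁴.
Semicircular cap: semicircle r = 5.5, A = 47.517 cm², y = 6.3343 cm, Ī = 100.43 cm⁴.
Centroid: ȳ = ΣA·y / ΣA = 4.2504 cm.
Transfer each piece to the centroidal x-axis using Ī + A·d² with d = y − 4.2504:
  rectangular body: d = -2.2504 cm → contributes +281.5 cm⁴
  semicircular cap: d = 2.0839 cm → contributes +306.77 cm⁴
Total I = 588.27 cm⁴.
Extreme fibre distance c = 5.2496 cm; S = I/c = 112.06 cm³.

S_x ≈ 112 cm³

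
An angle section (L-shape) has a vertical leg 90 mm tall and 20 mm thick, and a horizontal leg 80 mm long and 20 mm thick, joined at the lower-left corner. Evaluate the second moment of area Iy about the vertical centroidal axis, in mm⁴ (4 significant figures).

Iy ≈ 1.572 × 10⁶ mm⁴

Decompose the section into non-overlapping parts with the origin at the bottom-left of its bounding rectangle.
Vertical leg: 20 × 90, A = 1 800 mm², x = 10 mm, Ī = 60 000 mm⁴.
Horizontal leg (remainder): 60 × 20, A = 1 200 mm², x = 50 mm, Ī = 360 000 mm⁴.
Centroid: x̄ = ΣA·x / ΣA = 26 mm.
Transfer each piece to the vertical centroidal axis using Ī + A·d² with d = x − 26:
  vertical leg: d = -16 mm → contributes +520 800 mm⁴
  horizontal leg (remainder): d = 24 mm → contributes +1 051 200 mm⁴
Total I = 1 572 000 mm⁴.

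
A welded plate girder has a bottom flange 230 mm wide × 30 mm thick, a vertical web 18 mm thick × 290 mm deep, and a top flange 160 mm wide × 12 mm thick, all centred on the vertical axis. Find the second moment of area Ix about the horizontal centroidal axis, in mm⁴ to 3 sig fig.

Break the section into simple shapes (no overlaps), measuring from the bottom-left corner of the bounding box.
Bottom plate: 230 × 30, A = 6 900 mm², y = 15 mm, Ī = 517 500 mm⁴.
Web plate: 18 × 290, A = 5 220 mm², y = 175 mm, Ī = 36 583 500 mm⁴.
Top plate: 160 × 12, A = 1 920 mm², y = 326 mm, Ī = 23 040 mm⁴.
Centroid: ȳ = ΣA·y / ΣA = 117.02 mm.
Transfer each piece to the horizontal centroidal axis using Ī + A·d² with d = y − 117.02:
  bottom plate: d = -102.02 mm → contributes +72 329 164 mm⁴
  web plate: d = 57.983 mm → contributes +54 133 231 mm⁴
  top plate: d = 208.98 mm → contributes +83 876 842 mm⁴
Total I = 210 339 236 mm⁴.

Ix ≈ 2.10 × 10⁸ mm⁴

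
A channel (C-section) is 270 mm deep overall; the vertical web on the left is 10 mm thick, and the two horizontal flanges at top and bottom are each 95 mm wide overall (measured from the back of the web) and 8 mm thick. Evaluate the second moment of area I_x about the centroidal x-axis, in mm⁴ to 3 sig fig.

I_x ≈ 3.97 × 10⁷ mm⁴

Decompose the section into non-overlapping parts with the origin at the bottom-left of its bounding rectangle.
Web: 10 × 270, A = 2 700 mm², y = 135 mm, Ī = 16 402 500 mm⁴.
Top flange (beyond web): 85 × 8, A = 680 mm², y = 266 mm, Ī = 3626.7 mm⁴.
Bottom flange (beyond web): 85 × 8, A = 680 mm², y = 4 mm, Ī = 3626.7 mm⁴.
By symmetry the centroid is at mid-height, ȳ = 135 mm.
Transfer each piece to the centroidal x-axis using Ī + A·d² with d = y − 135:
  web: d = 0 mm → contributes +16 402 500 mm⁴
  top flange (beyond web): d = 131 mm → contributes +11 673 107 mm⁴
  bottom flange (beyond web): d = -131 mm → contributes +11 673 107 mm⁴
Total I = 39 748 713 mm⁴.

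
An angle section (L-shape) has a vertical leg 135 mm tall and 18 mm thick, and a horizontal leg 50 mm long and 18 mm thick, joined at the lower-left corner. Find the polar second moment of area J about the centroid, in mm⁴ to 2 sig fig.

J ≈ 5.7 × 10⁶ mm⁴

Decompose the section into non-overlapping parts with the origin at the bottom-left of its bounding rectangle.
Vertical leg: 18 × 135, A = 2 430 mm², y = 67.5 mm, Ī = 3 690 563 mm⁴.
Horizontal leg (remainder): 32 × 18, A = 576 mm², y = 9 mm, Ī = 15 552 mm⁴.
Centroid: ȳ = ΣA·y / ΣA = 56.29 mm.
Transfer each piece to the centroidal x-axis using Ī + A·d² with d = y − 56.29:
  vertical leg: d = 11.21 mm → contributes +3 995 903 mm⁴
  horizontal leg (remainder): d = -47.29 mm → contributes +1 303 709 mm⁴
Total I = 5 299 612 mm⁴.
For the y-axis: x̄ = 13.79 mm.
Repeating about the centroidal y-axis gives I_y = 405 780 mm⁴.
Polar second moment: J = I_x + I_y = 5 705 392 mm⁴.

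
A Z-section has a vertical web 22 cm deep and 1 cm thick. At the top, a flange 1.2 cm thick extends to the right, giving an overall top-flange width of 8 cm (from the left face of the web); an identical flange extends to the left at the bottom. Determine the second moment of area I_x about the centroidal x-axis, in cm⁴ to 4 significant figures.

Split into non-overlapping primitives; take the origin at the lower-left of the bounding box.
Web: 1 × 22, A = 22 cm², y = 11 cm, Ī = 887.333 cm⁴.
Top flange (beyond web): 7 × 1.2, A = 8.4 cm², y = 21.4 cm, Ī = 1.008 cm⁴.
Bottom flange (beyond web): 7 × 1.2, A = 8.4 cm², y = 0.6 cm, Ī = 1.008 cm⁴.
Centroid: ȳ = ΣA·y / ΣA = 11 cm.
Transfer each piece to the centroidal x-axis using Ī + A·d² with d = y − 11:
  web: d = 0 cm → contributes +887.333 cm⁴
  top flange (beyond web): d = 10.4 cm → contributes +909.552 cm⁴
  bottom flange (beyond web): d = -10.4 cm → contributes +909.552 cm⁴
Total I = 2706.44 cm⁴.

I_x ≈ 2706 cm⁴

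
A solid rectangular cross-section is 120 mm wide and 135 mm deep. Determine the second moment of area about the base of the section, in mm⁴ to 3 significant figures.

I_base ≈ 9.84 × 10⁷ mm⁴

The section: 120 × 135, A = 16 200 mm², y = 67.5 mm, Ī = 24 603 750 mm⁴.
Transfer it to a horizontal axis along the bottom face using Ī + A·d² with d = y − 0:
  the section: d = 67.5 mm → contributes +98 415 000 mm⁴
Total I = 98 415 000 mm⁴.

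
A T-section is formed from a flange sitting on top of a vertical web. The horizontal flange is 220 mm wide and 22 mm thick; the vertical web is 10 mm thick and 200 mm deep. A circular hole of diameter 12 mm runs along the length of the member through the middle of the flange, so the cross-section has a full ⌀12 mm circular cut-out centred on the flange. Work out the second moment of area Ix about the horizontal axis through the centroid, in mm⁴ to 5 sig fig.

Split into non-overlapping primitives; take the origin at the lower-left of the bounding box.
Flange: 220 × 22, A = 4 840 mm², y = 211 mm, Ī = 195213.3 mm⁴.
Web: 10 × 200, A = 2 000 mm², y = 100 mm, Ī = 6 666 667 mm⁴.
Hole (subtracted): ⌀12, A = 113.0973 mm², y = 211 mm, Ī = 1017.876 mm⁴.
Centroid: ȳ = ΣA·y / ΣA = 177.9982 mm.
Transfer each piece to the horizontal axis through the centroid using Ī + A·d² with d = y − 177.9982:
  flange: d = 33.00182 mm → contributes +5 466 553 mm⁴
  web: d = -77.99818 mm → contributes +18 834 100 mm⁴
  hole: d = 33.00182 mm → contributes −124194.4 mm⁴
Total I = 24 176 459 mm⁴.

Ix ≈ 2.4176 × 10⁷ mm⁴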